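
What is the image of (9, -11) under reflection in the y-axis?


Reflection across y-axis: (x, y) -> (-x, y)
(9, -11) -> (-9, -11)

(-9, -11)


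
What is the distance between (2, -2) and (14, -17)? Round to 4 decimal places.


d = sqrt((14-2)^2 + (-17--2)^2) = 19.2094

19.2094


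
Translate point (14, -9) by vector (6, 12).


Translation: (x+dx, y+dy) = (14+6, -9+12) = (20, 3)

(20, 3)


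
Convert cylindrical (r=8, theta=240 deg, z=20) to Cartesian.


x = 8 * cos(240) = -4
y = 8 * sin(240) = -6.9282
z = 20

(-4, -6.9282, 20)


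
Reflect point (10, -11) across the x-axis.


Reflection across x-axis: (x, y) -> (x, -y)
(10, -11) -> (10, 11)

(10, 11)


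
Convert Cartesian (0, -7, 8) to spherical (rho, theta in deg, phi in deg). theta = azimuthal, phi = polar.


rho = sqrt(0^2 + (-7)^2 + 8^2) = 10.6301
theta = atan2(-7, 0) = 270 deg
phi = acos(8/10.6301) = 41.1859 deg

rho = 10.6301, theta = 270 deg, phi = 41.1859 deg


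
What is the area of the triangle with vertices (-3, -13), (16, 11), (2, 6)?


Area = |x1(y2-y3) + x2(y3-y1) + x3(y1-y2)| / 2
= |-3*(11-6) + 16*(6--13) + 2*(-13-11)| / 2
= 120.5

120.5


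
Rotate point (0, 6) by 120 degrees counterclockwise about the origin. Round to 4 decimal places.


x' = 0*cos(120) - 6*sin(120) = -5.1962
y' = 0*sin(120) + 6*cos(120) = -3

(-5.1962, -3)


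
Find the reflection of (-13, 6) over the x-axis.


Reflection across x-axis: (x, y) -> (x, -y)
(-13, 6) -> (-13, -6)

(-13, -6)


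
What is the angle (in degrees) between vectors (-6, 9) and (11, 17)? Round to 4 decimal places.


dot = -6*11 + 9*17 = 87
|u| = 10.8167, |v| = 20.2485
cos(angle) = 0.3972
angle = 66.5953 degrees

66.5953 degrees


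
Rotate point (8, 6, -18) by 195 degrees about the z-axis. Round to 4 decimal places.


x' = 8*cos(195) - 6*sin(195) = -6.1745
y' = 8*sin(195) + 6*cos(195) = -7.8661
z' = -18

(-6.1745, -7.8661, -18)


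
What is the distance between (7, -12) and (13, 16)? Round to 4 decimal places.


d = sqrt((13-7)^2 + (16--12)^2) = 28.6356

28.6356


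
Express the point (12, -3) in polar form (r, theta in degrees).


r = sqrt(12^2 + (-3)^2) = 12.3693
theta = atan2(-3, 12) = 345.9638 degrees

r = 12.3693, theta = 345.9638 degrees


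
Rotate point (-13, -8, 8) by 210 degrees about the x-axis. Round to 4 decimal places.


x' = -13
y' = -8*cos(210) - 8*sin(210) = 10.9282
z' = -8*sin(210) + 8*cos(210) = -2.9282

(-13, 10.9282, -2.9282)


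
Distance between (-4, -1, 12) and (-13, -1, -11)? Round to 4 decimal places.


d = sqrt((-13--4)^2 + (-1--1)^2 + (-11-12)^2) = 24.6982

24.6982


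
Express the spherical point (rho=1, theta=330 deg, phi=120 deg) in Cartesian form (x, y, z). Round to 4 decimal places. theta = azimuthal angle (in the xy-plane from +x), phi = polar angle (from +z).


x = 1 * sin(120) * cos(330) = 0.75
y = 1 * sin(120) * sin(330) = -0.433
z = 1 * cos(120) = -0.5

(0.75, -0.433, -0.5)


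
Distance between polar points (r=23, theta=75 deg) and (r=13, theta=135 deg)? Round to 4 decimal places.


d = sqrt(r1^2 + r2^2 - 2*r1*r2*cos(t2-t1))
d = sqrt(23^2 + 13^2 - 2*23*13*cos(135-75)) = 19.975

19.975


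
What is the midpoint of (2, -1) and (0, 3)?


Midpoint = ((2+0)/2, (-1+3)/2) = (1, 1)

(1, 1)


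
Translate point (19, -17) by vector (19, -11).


Translation: (x+dx, y+dy) = (19+19, -17+-11) = (38, -28)

(38, -28)


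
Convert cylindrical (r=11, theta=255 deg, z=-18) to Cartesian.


x = 11 * cos(255) = -2.847
y = 11 * sin(255) = -10.6252
z = -18

(-2.847, -10.6252, -18)


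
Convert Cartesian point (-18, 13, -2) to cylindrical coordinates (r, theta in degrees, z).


r = sqrt((-18)^2 + 13^2) = 22.2036
theta = atan2(13, -18) = 144.1623 deg
z = -2

r = 22.2036, theta = 144.1623 deg, z = -2


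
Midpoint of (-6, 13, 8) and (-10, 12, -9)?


Midpoint = ((-6+-10)/2, (13+12)/2, (8+-9)/2) = (-8, 12.5, -0.5)

(-8, 12.5, -0.5)


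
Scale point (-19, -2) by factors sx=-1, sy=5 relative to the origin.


Scaling: (x*sx, y*sy) = (-19*-1, -2*5) = (19, -10)

(19, -10)


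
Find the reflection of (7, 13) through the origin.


Reflection through origin: (x, y) -> (-x, -y)
(7, 13) -> (-7, -13)

(-7, -13)


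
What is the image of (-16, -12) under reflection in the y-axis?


Reflection across y-axis: (x, y) -> (-x, y)
(-16, -12) -> (16, -12)

(16, -12)


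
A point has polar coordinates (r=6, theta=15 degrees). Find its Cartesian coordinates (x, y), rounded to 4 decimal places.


x = 6 * cos(15) = 5.7956
y = 6 * sin(15) = 1.5529

(5.7956, 1.5529)


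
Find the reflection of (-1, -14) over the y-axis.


Reflection across y-axis: (x, y) -> (-x, y)
(-1, -14) -> (1, -14)

(1, -14)


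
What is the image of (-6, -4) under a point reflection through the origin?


Reflection through origin: (x, y) -> (-x, -y)
(-6, -4) -> (6, 4)

(6, 4)


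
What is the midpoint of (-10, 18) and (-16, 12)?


Midpoint = ((-10+-16)/2, (18+12)/2) = (-13, 15)

(-13, 15)


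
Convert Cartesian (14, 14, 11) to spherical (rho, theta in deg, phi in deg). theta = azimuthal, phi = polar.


rho = sqrt(14^2 + 14^2 + 11^2) = 22.6495
theta = atan2(14, 14) = 45 deg
phi = acos(11/22.6495) = 60.9442 deg

rho = 22.6495, theta = 45 deg, phi = 60.9442 deg


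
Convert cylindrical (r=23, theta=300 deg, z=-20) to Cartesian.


x = 23 * cos(300) = 11.5
y = 23 * sin(300) = -19.9186
z = -20

(11.5, -19.9186, -20)


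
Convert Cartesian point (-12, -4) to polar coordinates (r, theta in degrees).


r = sqrt((-12)^2 + (-4)^2) = 12.6491
theta = atan2(-4, -12) = 198.4349 degrees

r = 12.6491, theta = 198.4349 degrees


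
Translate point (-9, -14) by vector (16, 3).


Translation: (x+dx, y+dy) = (-9+16, -14+3) = (7, -11)

(7, -11)


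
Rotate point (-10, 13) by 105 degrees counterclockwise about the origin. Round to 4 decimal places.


x' = -10*cos(105) - 13*sin(105) = -9.9688
y' = -10*sin(105) + 13*cos(105) = -13.0239

(-9.9688, -13.0239)


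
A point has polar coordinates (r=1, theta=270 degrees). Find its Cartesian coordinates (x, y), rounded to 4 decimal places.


x = 1 * cos(270) = 0
y = 1 * sin(270) = -1

(0, -1)


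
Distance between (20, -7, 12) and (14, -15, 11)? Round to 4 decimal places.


d = sqrt((14-20)^2 + (-15--7)^2 + (11-12)^2) = 10.0499

10.0499


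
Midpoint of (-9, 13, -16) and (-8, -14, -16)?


Midpoint = ((-9+-8)/2, (13+-14)/2, (-16+-16)/2) = (-8.5, -0.5, -16)

(-8.5, -0.5, -16)


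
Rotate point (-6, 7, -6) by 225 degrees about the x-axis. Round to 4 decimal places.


x' = -6
y' = 7*cos(225) - -6*sin(225) = -9.1924
z' = 7*sin(225) + -6*cos(225) = -0.7071

(-6, -9.1924, -0.7071)


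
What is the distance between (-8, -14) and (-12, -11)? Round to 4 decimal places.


d = sqrt((-12--8)^2 + (-11--14)^2) = 5

5


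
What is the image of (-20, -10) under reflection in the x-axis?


Reflection across x-axis: (x, y) -> (x, -y)
(-20, -10) -> (-20, 10)

(-20, 10)


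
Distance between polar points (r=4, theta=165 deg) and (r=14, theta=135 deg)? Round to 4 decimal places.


d = sqrt(r1^2 + r2^2 - 2*r1*r2*cos(t2-t1))
d = sqrt(4^2 + 14^2 - 2*4*14*cos(135-165)) = 10.724

10.724


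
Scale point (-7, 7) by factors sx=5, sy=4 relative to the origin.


Scaling: (x*sx, y*sy) = (-7*5, 7*4) = (-35, 28)

(-35, 28)


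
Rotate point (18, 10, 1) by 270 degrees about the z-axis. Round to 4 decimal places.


x' = 18*cos(270) - 10*sin(270) = 10
y' = 18*sin(270) + 10*cos(270) = -18
z' = 1

(10, -18, 1)


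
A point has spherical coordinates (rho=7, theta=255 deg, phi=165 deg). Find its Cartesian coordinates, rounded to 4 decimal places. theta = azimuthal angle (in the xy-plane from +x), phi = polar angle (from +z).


x = 7 * sin(165) * cos(255) = -0.4689
y = 7 * sin(165) * sin(255) = -1.75
z = 7 * cos(165) = -6.7615

(-0.4689, -1.75, -6.7615)


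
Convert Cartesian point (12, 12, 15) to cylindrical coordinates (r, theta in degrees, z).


r = sqrt(12^2 + 12^2) = 16.9706
theta = atan2(12, 12) = 45 deg
z = 15

r = 16.9706, theta = 45 deg, z = 15


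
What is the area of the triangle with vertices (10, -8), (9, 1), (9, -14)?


Area = |x1(y2-y3) + x2(y3-y1) + x3(y1-y2)| / 2
= |10*(1--14) + 9*(-14--8) + 9*(-8-1)| / 2
= 7.5

7.5


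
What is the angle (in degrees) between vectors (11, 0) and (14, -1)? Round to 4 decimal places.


dot = 11*14 + 0*-1 = 154
|u| = 11, |v| = 14.0357
cos(angle) = 0.9975
angle = 4.0856 degrees

4.0856 degrees


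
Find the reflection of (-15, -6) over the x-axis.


Reflection across x-axis: (x, y) -> (x, -y)
(-15, -6) -> (-15, 6)

(-15, 6)


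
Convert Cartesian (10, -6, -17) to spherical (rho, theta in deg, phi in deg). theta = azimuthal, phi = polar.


rho = sqrt(10^2 + (-6)^2 + (-17)^2) = 20.6155
theta = atan2(-6, 10) = 329.0362 deg
phi = acos(-17/20.6155) = 145.5501 deg

rho = 20.6155, theta = 329.0362 deg, phi = 145.5501 deg


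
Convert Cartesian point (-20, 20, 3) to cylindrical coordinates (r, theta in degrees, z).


r = sqrt((-20)^2 + 20^2) = 28.2843
theta = atan2(20, -20) = 135 deg
z = 3

r = 28.2843, theta = 135 deg, z = 3


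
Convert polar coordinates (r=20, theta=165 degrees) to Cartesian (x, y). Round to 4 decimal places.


x = 20 * cos(165) = -19.3185
y = 20 * sin(165) = 5.1764

(-19.3185, 5.1764)


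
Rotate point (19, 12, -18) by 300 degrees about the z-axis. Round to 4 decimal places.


x' = 19*cos(300) - 12*sin(300) = 19.8923
y' = 19*sin(300) + 12*cos(300) = -10.4545
z' = -18

(19.8923, -10.4545, -18)


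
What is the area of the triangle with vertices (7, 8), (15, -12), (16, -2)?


Area = |x1(y2-y3) + x2(y3-y1) + x3(y1-y2)| / 2
= |7*(-12--2) + 15*(-2-8) + 16*(8--12)| / 2
= 50

50


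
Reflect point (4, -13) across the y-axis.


Reflection across y-axis: (x, y) -> (-x, y)
(4, -13) -> (-4, -13)

(-4, -13)


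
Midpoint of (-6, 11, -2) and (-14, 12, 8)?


Midpoint = ((-6+-14)/2, (11+12)/2, (-2+8)/2) = (-10, 11.5, 3)

(-10, 11.5, 3)


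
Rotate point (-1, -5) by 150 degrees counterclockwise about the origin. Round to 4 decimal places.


x' = -1*cos(150) - -5*sin(150) = 3.366
y' = -1*sin(150) + -5*cos(150) = 3.8301

(3.366, 3.8301)


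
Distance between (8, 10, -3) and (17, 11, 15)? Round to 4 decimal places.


d = sqrt((17-8)^2 + (11-10)^2 + (15--3)^2) = 20.1494

20.1494


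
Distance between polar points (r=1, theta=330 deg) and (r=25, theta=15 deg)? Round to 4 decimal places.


d = sqrt(r1^2 + r2^2 - 2*r1*r2*cos(t2-t1))
d = sqrt(1^2 + 25^2 - 2*1*25*cos(15-330)) = 24.3032

24.3032


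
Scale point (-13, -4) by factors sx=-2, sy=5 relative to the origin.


Scaling: (x*sx, y*sy) = (-13*-2, -4*5) = (26, -20)

(26, -20)


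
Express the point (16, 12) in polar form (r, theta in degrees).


r = sqrt(16^2 + 12^2) = 20
theta = atan2(12, 16) = 36.8699 degrees

r = 20, theta = 36.8699 degrees


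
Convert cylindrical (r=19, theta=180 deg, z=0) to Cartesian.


x = 19 * cos(180) = -19
y = 19 * sin(180) = 0
z = 0

(-19, 0, 0)


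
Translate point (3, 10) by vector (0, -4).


Translation: (x+dx, y+dy) = (3+0, 10+-4) = (3, 6)

(3, 6)


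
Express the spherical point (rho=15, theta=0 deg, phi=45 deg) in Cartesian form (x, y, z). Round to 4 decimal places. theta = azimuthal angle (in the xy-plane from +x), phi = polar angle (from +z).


x = 15 * sin(45) * cos(0) = 10.6066
y = 15 * sin(45) * sin(0) = 0
z = 15 * cos(45) = 10.6066

(10.6066, 0, 10.6066)


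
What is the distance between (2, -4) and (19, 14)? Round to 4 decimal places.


d = sqrt((19-2)^2 + (14--4)^2) = 24.7588

24.7588


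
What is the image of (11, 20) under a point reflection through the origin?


Reflection through origin: (x, y) -> (-x, -y)
(11, 20) -> (-11, -20)

(-11, -20)


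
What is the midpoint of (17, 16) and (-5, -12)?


Midpoint = ((17+-5)/2, (16+-12)/2) = (6, 2)

(6, 2)


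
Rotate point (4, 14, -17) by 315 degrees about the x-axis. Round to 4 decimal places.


x' = 4
y' = 14*cos(315) - -17*sin(315) = -2.1213
z' = 14*sin(315) + -17*cos(315) = -21.9203

(4, -2.1213, -21.9203)


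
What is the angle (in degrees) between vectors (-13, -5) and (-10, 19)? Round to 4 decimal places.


dot = -13*-10 + -5*19 = 35
|u| = 13.9284, |v| = 21.4709
cos(angle) = 0.117
angle = 83.279 degrees

83.279 degrees


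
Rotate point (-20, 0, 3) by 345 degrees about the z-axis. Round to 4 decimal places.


x' = -20*cos(345) - 0*sin(345) = -19.3185
y' = -20*sin(345) + 0*cos(345) = 5.1764
z' = 3

(-19.3185, 5.1764, 3)


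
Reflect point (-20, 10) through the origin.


Reflection through origin: (x, y) -> (-x, -y)
(-20, 10) -> (20, -10)

(20, -10)


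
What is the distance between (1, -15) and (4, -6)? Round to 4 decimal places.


d = sqrt((4-1)^2 + (-6--15)^2) = 9.4868

9.4868


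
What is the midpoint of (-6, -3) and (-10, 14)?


Midpoint = ((-6+-10)/2, (-3+14)/2) = (-8, 5.5)

(-8, 5.5)


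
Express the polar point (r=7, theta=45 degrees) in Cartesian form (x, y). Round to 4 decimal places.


x = 7 * cos(45) = 4.9497
y = 7 * sin(45) = 4.9497

(4.9497, 4.9497)


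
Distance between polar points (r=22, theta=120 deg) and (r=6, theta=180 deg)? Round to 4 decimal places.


d = sqrt(r1^2 + r2^2 - 2*r1*r2*cos(t2-t1))
d = sqrt(22^2 + 6^2 - 2*22*6*cos(180-120)) = 19.6977

19.6977


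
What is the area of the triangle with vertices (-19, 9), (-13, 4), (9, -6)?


Area = |x1(y2-y3) + x2(y3-y1) + x3(y1-y2)| / 2
= |-19*(4--6) + -13*(-6-9) + 9*(9-4)| / 2
= 25

25


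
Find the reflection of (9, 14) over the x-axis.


Reflection across x-axis: (x, y) -> (x, -y)
(9, 14) -> (9, -14)

(9, -14)


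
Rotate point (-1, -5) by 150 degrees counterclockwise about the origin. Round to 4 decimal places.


x' = -1*cos(150) - -5*sin(150) = 3.366
y' = -1*sin(150) + -5*cos(150) = 3.8301

(3.366, 3.8301)


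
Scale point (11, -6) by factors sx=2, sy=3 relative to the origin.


Scaling: (x*sx, y*sy) = (11*2, -6*3) = (22, -18)

(22, -18)


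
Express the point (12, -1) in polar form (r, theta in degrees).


r = sqrt(12^2 + (-1)^2) = 12.0416
theta = atan2(-1, 12) = 355.2364 degrees

r = 12.0416, theta = 355.2364 degrees


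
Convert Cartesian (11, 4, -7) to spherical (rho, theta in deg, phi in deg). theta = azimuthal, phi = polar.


rho = sqrt(11^2 + 4^2 + (-7)^2) = 13.6382
theta = atan2(4, 11) = 19.9831 deg
phi = acos(-7/13.6382) = 120.8815 deg

rho = 13.6382, theta = 19.9831 deg, phi = 120.8815 deg


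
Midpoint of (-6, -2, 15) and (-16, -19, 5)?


Midpoint = ((-6+-16)/2, (-2+-19)/2, (15+5)/2) = (-11, -10.5, 10)

(-11, -10.5, 10)


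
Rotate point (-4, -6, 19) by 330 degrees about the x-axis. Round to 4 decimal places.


x' = -4
y' = -6*cos(330) - 19*sin(330) = 4.3038
z' = -6*sin(330) + 19*cos(330) = 19.4545

(-4, 4.3038, 19.4545)


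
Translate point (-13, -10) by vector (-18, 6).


Translation: (x+dx, y+dy) = (-13+-18, -10+6) = (-31, -4)

(-31, -4)


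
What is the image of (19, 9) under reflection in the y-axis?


Reflection across y-axis: (x, y) -> (-x, y)
(19, 9) -> (-19, 9)

(-19, 9)


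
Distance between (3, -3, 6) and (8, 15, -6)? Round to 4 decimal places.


d = sqrt((8-3)^2 + (15--3)^2 + (-6-6)^2) = 22.2036

22.2036


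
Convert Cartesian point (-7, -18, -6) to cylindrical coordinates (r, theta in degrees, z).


r = sqrt((-7)^2 + (-18)^2) = 19.3132
theta = atan2(-18, -7) = 248.7495 deg
z = -6

r = 19.3132, theta = 248.7495 deg, z = -6


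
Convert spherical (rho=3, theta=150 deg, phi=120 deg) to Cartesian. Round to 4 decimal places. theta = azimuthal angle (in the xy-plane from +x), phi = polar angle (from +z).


x = 3 * sin(120) * cos(150) = -2.25
y = 3 * sin(120) * sin(150) = 1.299
z = 3 * cos(120) = -1.5

(-2.25, 1.299, -1.5)


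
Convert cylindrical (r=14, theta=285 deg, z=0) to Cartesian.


x = 14 * cos(285) = 3.6235
y = 14 * sin(285) = -13.523
z = 0

(3.6235, -13.523, 0)


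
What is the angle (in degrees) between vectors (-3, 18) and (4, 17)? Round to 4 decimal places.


dot = -3*4 + 18*17 = 294
|u| = 18.2483, |v| = 17.4642
cos(angle) = 0.9225
angle = 22.7028 degrees

22.7028 degrees


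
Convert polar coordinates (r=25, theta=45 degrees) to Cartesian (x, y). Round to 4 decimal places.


x = 25 * cos(45) = 17.6777
y = 25 * sin(45) = 17.6777

(17.6777, 17.6777)


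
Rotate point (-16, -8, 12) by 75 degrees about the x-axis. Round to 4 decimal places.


x' = -16
y' = -8*cos(75) - 12*sin(75) = -13.6617
z' = -8*sin(75) + 12*cos(75) = -4.6216

(-16, -13.6617, -4.6216)


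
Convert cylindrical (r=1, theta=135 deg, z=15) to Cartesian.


x = 1 * cos(135) = -0.7071
y = 1 * sin(135) = 0.7071
z = 15

(-0.7071, 0.7071, 15)


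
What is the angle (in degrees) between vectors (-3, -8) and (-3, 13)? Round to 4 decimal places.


dot = -3*-3 + -8*13 = -95
|u| = 8.544, |v| = 13.3417
cos(angle) = -0.8334
angle = 146.4493 degrees

146.4493 degrees


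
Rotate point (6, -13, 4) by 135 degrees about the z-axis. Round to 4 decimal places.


x' = 6*cos(135) - -13*sin(135) = 4.9497
y' = 6*sin(135) + -13*cos(135) = 13.435
z' = 4

(4.9497, 13.435, 4)


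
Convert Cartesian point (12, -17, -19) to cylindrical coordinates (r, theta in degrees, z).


r = sqrt(12^2 + (-17)^2) = 20.8087
theta = atan2(-17, 12) = 305.2176 deg
z = -19

r = 20.8087, theta = 305.2176 deg, z = -19


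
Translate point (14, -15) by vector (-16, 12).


Translation: (x+dx, y+dy) = (14+-16, -15+12) = (-2, -3)

(-2, -3)


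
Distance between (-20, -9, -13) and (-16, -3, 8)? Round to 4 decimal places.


d = sqrt((-16--20)^2 + (-3--9)^2 + (8--13)^2) = 22.2036

22.2036


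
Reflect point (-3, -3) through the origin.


Reflection through origin: (x, y) -> (-x, -y)
(-3, -3) -> (3, 3)

(3, 3)


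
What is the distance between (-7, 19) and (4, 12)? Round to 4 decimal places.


d = sqrt((4--7)^2 + (12-19)^2) = 13.0384

13.0384


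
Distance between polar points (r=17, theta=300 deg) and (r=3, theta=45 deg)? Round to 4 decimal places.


d = sqrt(r1^2 + r2^2 - 2*r1*r2*cos(t2-t1))
d = sqrt(17^2 + 3^2 - 2*17*3*cos(45-300)) = 18.0111

18.0111


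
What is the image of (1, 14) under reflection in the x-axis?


Reflection across x-axis: (x, y) -> (x, -y)
(1, 14) -> (1, -14)

(1, -14)


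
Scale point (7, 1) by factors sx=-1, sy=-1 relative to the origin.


Scaling: (x*sx, y*sy) = (7*-1, 1*-1) = (-7, -1)

(-7, -1)


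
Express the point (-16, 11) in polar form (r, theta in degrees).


r = sqrt((-16)^2 + 11^2) = 19.4165
theta = atan2(11, -16) = 145.4915 degrees

r = 19.4165, theta = 145.4915 degrees


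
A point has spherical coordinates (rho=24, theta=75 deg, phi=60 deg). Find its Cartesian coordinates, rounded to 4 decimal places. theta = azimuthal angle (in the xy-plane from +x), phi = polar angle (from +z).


x = 24 * sin(60) * cos(75) = 5.3795
y = 24 * sin(60) * sin(75) = 20.0764
z = 24 * cos(60) = 12

(5.3795, 20.0764, 12)


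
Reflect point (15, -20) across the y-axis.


Reflection across y-axis: (x, y) -> (-x, y)
(15, -20) -> (-15, -20)

(-15, -20)


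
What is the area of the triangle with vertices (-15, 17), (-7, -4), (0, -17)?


Area = |x1(y2-y3) + x2(y3-y1) + x3(y1-y2)| / 2
= |-15*(-4--17) + -7*(-17-17) + 0*(17--4)| / 2
= 21.5

21.5


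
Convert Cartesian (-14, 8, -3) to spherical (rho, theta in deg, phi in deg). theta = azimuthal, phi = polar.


rho = sqrt((-14)^2 + 8^2 + (-3)^2) = 16.4012
theta = atan2(8, -14) = 150.2551 deg
phi = acos(-3/16.4012) = 100.5395 deg

rho = 16.4012, theta = 150.2551 deg, phi = 100.5395 deg


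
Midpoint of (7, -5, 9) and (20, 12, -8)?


Midpoint = ((7+20)/2, (-5+12)/2, (9+-8)/2) = (13.5, 3.5, 0.5)

(13.5, 3.5, 0.5)


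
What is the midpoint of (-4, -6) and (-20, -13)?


Midpoint = ((-4+-20)/2, (-6+-13)/2) = (-12, -9.5)

(-12, -9.5)


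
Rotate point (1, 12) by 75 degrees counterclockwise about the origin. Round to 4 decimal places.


x' = 1*cos(75) - 12*sin(75) = -11.3323
y' = 1*sin(75) + 12*cos(75) = 4.0718

(-11.3323, 4.0718)


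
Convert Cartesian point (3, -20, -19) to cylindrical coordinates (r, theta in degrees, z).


r = sqrt(3^2 + (-20)^2) = 20.2237
theta = atan2(-20, 3) = 278.5308 deg
z = -19

r = 20.2237, theta = 278.5308 deg, z = -19


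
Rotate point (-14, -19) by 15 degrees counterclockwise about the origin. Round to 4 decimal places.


x' = -14*cos(15) - -19*sin(15) = -8.6054
y' = -14*sin(15) + -19*cos(15) = -21.9761

(-8.6054, -21.9761)


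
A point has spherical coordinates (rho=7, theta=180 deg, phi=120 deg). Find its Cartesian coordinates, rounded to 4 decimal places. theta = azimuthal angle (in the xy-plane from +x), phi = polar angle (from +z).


x = 7 * sin(120) * cos(180) = -6.0622
y = 7 * sin(120) * sin(180) = 0
z = 7 * cos(120) = -3.5

(-6.0622, 0, -3.5)


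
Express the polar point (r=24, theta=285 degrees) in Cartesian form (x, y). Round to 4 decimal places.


x = 24 * cos(285) = 6.2117
y = 24 * sin(285) = -23.1822

(6.2117, -23.1822)


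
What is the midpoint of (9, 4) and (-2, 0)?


Midpoint = ((9+-2)/2, (4+0)/2) = (3.5, 2)

(3.5, 2)


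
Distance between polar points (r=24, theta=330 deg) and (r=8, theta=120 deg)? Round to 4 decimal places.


d = sqrt(r1^2 + r2^2 - 2*r1*r2*cos(t2-t1))
d = sqrt(24^2 + 8^2 - 2*24*8*cos(120-330)) = 31.1858

31.1858


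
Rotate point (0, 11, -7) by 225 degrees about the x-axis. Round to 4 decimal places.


x' = 0
y' = 11*cos(225) - -7*sin(225) = -12.7279
z' = 11*sin(225) + -7*cos(225) = -2.8284

(0, -12.7279, -2.8284)


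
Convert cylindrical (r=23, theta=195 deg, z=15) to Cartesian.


x = 23 * cos(195) = -22.2163
y = 23 * sin(195) = -5.9528
z = 15

(-22.2163, -5.9528, 15)


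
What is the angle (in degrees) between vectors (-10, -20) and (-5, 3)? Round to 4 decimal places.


dot = -10*-5 + -20*3 = -10
|u| = 22.3607, |v| = 5.831
cos(angle) = -0.0767
angle = 94.3987 degrees

94.3987 degrees


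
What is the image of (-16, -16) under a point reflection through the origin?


Reflection through origin: (x, y) -> (-x, -y)
(-16, -16) -> (16, 16)

(16, 16)


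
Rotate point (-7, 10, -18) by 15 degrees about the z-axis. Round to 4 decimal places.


x' = -7*cos(15) - 10*sin(15) = -9.3497
y' = -7*sin(15) + 10*cos(15) = 7.8475
z' = -18

(-9.3497, 7.8475, -18)


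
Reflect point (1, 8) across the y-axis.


Reflection across y-axis: (x, y) -> (-x, y)
(1, 8) -> (-1, 8)

(-1, 8)


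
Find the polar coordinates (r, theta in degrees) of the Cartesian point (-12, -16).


r = sqrt((-12)^2 + (-16)^2) = 20
theta = atan2(-16, -12) = 233.1301 degrees

r = 20, theta = 233.1301 degrees


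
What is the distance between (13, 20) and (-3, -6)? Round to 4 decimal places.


d = sqrt((-3-13)^2 + (-6-20)^2) = 30.5287

30.5287


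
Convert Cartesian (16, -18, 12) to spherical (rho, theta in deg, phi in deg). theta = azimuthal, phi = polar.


rho = sqrt(16^2 + (-18)^2 + 12^2) = 26.9072
theta = atan2(-18, 16) = 311.6335 deg
phi = acos(12/26.9072) = 63.5142 deg

rho = 26.9072, theta = 311.6335 deg, phi = 63.5142 deg


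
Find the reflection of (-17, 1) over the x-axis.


Reflection across x-axis: (x, y) -> (x, -y)
(-17, 1) -> (-17, -1)

(-17, -1)


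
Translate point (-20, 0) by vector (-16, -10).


Translation: (x+dx, y+dy) = (-20+-16, 0+-10) = (-36, -10)

(-36, -10)


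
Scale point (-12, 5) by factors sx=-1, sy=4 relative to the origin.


Scaling: (x*sx, y*sy) = (-12*-1, 5*4) = (12, 20)

(12, 20)


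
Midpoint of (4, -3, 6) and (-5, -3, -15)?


Midpoint = ((4+-5)/2, (-3+-3)/2, (6+-15)/2) = (-0.5, -3, -4.5)

(-0.5, -3, -4.5)


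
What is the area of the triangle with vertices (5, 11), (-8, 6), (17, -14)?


Area = |x1(y2-y3) + x2(y3-y1) + x3(y1-y2)| / 2
= |5*(6--14) + -8*(-14-11) + 17*(11-6)| / 2
= 192.5

192.5


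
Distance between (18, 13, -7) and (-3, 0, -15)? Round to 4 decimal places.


d = sqrt((-3-18)^2 + (0-13)^2 + (-15--7)^2) = 25.9615

25.9615


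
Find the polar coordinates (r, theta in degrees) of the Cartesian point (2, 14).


r = sqrt(2^2 + 14^2) = 14.1421
theta = atan2(14, 2) = 81.8699 degrees

r = 14.1421, theta = 81.8699 degrees


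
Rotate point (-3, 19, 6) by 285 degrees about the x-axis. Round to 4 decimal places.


x' = -3
y' = 19*cos(285) - 6*sin(285) = 10.7131
z' = 19*sin(285) + 6*cos(285) = -16.7997

(-3, 10.7131, -16.7997)


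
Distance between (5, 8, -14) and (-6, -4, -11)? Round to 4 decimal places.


d = sqrt((-6-5)^2 + (-4-8)^2 + (-11--14)^2) = 16.5529

16.5529


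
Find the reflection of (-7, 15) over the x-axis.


Reflection across x-axis: (x, y) -> (x, -y)
(-7, 15) -> (-7, -15)

(-7, -15)


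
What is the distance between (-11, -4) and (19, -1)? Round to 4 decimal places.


d = sqrt((19--11)^2 + (-1--4)^2) = 30.1496

30.1496


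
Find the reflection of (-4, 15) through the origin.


Reflection through origin: (x, y) -> (-x, -y)
(-4, 15) -> (4, -15)

(4, -15)


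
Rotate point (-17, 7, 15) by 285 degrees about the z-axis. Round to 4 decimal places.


x' = -17*cos(285) - 7*sin(285) = 2.3616
y' = -17*sin(285) + 7*cos(285) = 18.2325
z' = 15

(2.3616, 18.2325, 15)


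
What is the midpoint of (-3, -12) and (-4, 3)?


Midpoint = ((-3+-4)/2, (-12+3)/2) = (-3.5, -4.5)

(-3.5, -4.5)


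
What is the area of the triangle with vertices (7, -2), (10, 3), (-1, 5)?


Area = |x1(y2-y3) + x2(y3-y1) + x3(y1-y2)| / 2
= |7*(3-5) + 10*(5--2) + -1*(-2-3)| / 2
= 30.5

30.5


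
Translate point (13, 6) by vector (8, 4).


Translation: (x+dx, y+dy) = (13+8, 6+4) = (21, 10)

(21, 10)


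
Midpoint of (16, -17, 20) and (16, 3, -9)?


Midpoint = ((16+16)/2, (-17+3)/2, (20+-9)/2) = (16, -7, 5.5)

(16, -7, 5.5)


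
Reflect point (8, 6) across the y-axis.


Reflection across y-axis: (x, y) -> (-x, y)
(8, 6) -> (-8, 6)

(-8, 6)


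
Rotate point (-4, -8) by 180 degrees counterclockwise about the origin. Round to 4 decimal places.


x' = -4*cos(180) - -8*sin(180) = 4
y' = -4*sin(180) + -8*cos(180) = 8

(4, 8)


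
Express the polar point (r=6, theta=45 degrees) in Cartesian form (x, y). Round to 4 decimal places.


x = 6 * cos(45) = 4.2426
y = 6 * sin(45) = 4.2426

(4.2426, 4.2426)


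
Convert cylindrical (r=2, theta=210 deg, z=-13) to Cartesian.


x = 2 * cos(210) = -1.7321
y = 2 * sin(210) = -1
z = -13

(-1.7321, -1, -13)


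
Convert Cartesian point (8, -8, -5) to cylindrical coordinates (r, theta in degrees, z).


r = sqrt(8^2 + (-8)^2) = 11.3137
theta = atan2(-8, 8) = 315 deg
z = -5

r = 11.3137, theta = 315 deg, z = -5


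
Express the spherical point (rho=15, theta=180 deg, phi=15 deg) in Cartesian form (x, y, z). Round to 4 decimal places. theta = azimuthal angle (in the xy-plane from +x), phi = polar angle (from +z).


x = 15 * sin(15) * cos(180) = -3.8823
y = 15 * sin(15) * sin(180) = 0
z = 15 * cos(15) = 14.4889

(-3.8823, 0, 14.4889)


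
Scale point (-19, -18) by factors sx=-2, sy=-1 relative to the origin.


Scaling: (x*sx, y*sy) = (-19*-2, -18*-1) = (38, 18)

(38, 18)


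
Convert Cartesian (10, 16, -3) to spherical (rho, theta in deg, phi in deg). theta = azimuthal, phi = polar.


rho = sqrt(10^2 + 16^2 + (-3)^2) = 19.105
theta = atan2(16, 10) = 57.9946 deg
phi = acos(-3/19.105) = 99.0344 deg

rho = 19.105, theta = 57.9946 deg, phi = 99.0344 deg


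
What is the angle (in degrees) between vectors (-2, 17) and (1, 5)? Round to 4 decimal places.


dot = -2*1 + 17*5 = 83
|u| = 17.1172, |v| = 5.099
cos(angle) = 0.9509
angle = 18.0198 degrees

18.0198 degrees


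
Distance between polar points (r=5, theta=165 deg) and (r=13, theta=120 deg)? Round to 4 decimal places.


d = sqrt(r1^2 + r2^2 - 2*r1*r2*cos(t2-t1))
d = sqrt(5^2 + 13^2 - 2*5*13*cos(120-165)) = 10.1033

10.1033


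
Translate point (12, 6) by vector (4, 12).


Translation: (x+dx, y+dy) = (12+4, 6+12) = (16, 18)

(16, 18)


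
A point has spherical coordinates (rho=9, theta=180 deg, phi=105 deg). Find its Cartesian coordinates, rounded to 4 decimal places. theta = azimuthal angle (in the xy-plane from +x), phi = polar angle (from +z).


x = 9 * sin(105) * cos(180) = -8.6933
y = 9 * sin(105) * sin(180) = 0
z = 9 * cos(105) = -2.3294

(-8.6933, 0, -2.3294)


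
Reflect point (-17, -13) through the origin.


Reflection through origin: (x, y) -> (-x, -y)
(-17, -13) -> (17, 13)

(17, 13)


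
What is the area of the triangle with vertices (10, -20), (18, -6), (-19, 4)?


Area = |x1(y2-y3) + x2(y3-y1) + x3(y1-y2)| / 2
= |10*(-6-4) + 18*(4--20) + -19*(-20--6)| / 2
= 299

299


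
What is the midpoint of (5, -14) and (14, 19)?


Midpoint = ((5+14)/2, (-14+19)/2) = (9.5, 2.5)

(9.5, 2.5)


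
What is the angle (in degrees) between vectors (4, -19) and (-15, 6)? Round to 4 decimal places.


dot = 4*-15 + -19*6 = -174
|u| = 19.4165, |v| = 16.1555
cos(angle) = -0.5547
angle = 123.6901 degrees

123.6901 degrees


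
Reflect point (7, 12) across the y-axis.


Reflection across y-axis: (x, y) -> (-x, y)
(7, 12) -> (-7, 12)

(-7, 12)


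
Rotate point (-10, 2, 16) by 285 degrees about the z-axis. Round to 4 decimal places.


x' = -10*cos(285) - 2*sin(285) = -0.6563
y' = -10*sin(285) + 2*cos(285) = 10.1769
z' = 16

(-0.6563, 10.1769, 16)


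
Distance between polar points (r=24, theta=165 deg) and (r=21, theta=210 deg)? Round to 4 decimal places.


d = sqrt(r1^2 + r2^2 - 2*r1*r2*cos(t2-t1))
d = sqrt(24^2 + 21^2 - 2*24*21*cos(210-165)) = 17.4424

17.4424


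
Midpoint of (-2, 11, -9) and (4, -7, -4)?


Midpoint = ((-2+4)/2, (11+-7)/2, (-9+-4)/2) = (1, 2, -6.5)

(1, 2, -6.5)


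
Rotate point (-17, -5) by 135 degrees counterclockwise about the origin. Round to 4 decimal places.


x' = -17*cos(135) - -5*sin(135) = 15.5563
y' = -17*sin(135) + -5*cos(135) = -8.4853

(15.5563, -8.4853)


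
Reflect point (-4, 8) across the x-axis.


Reflection across x-axis: (x, y) -> (x, -y)
(-4, 8) -> (-4, -8)

(-4, -8)


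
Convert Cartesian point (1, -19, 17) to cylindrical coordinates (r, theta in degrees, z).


r = sqrt(1^2 + (-19)^2) = 19.0263
theta = atan2(-19, 1) = 273.0128 deg
z = 17

r = 19.0263, theta = 273.0128 deg, z = 17


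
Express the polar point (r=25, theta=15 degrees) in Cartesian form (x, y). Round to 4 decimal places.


x = 25 * cos(15) = 24.1481
y = 25 * sin(15) = 6.4705

(24.1481, 6.4705)


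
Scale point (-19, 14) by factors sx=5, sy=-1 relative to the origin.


Scaling: (x*sx, y*sy) = (-19*5, 14*-1) = (-95, -14)

(-95, -14)


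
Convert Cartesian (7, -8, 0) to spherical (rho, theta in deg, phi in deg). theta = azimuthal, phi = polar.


rho = sqrt(7^2 + (-8)^2 + 0^2) = 10.6301
theta = atan2(-8, 7) = 311.1859 deg
phi = acos(0/10.6301) = 90 deg

rho = 10.6301, theta = 311.1859 deg, phi = 90 deg


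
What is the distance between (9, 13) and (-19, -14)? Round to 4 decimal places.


d = sqrt((-19-9)^2 + (-14-13)^2) = 38.8973

38.8973


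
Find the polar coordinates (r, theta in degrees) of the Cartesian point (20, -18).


r = sqrt(20^2 + (-18)^2) = 26.9072
theta = atan2(-18, 20) = 318.0128 degrees

r = 26.9072, theta = 318.0128 degrees


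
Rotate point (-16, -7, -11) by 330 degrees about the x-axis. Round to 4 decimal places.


x' = -16
y' = -7*cos(330) - -11*sin(330) = -11.5622
z' = -7*sin(330) + -11*cos(330) = -6.0263

(-16, -11.5622, -6.0263)


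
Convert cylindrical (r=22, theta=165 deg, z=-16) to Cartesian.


x = 22 * cos(165) = -21.2504
y = 22 * sin(165) = 5.694
z = -16

(-21.2504, 5.694, -16)


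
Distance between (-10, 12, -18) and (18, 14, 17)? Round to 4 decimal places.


d = sqrt((18--10)^2 + (14-12)^2 + (17--18)^2) = 44.8665

44.8665


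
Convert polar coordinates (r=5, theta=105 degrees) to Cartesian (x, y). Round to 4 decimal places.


x = 5 * cos(105) = -1.2941
y = 5 * sin(105) = 4.8296

(-1.2941, 4.8296)


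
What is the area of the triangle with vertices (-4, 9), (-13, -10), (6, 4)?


Area = |x1(y2-y3) + x2(y3-y1) + x3(y1-y2)| / 2
= |-4*(-10-4) + -13*(4-9) + 6*(9--10)| / 2
= 117.5

117.5


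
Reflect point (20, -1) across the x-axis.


Reflection across x-axis: (x, y) -> (x, -y)
(20, -1) -> (20, 1)

(20, 1)


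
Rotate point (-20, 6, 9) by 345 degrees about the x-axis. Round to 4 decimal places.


x' = -20
y' = 6*cos(345) - 9*sin(345) = 8.1249
z' = 6*sin(345) + 9*cos(345) = 7.1404

(-20, 8.1249, 7.1404)


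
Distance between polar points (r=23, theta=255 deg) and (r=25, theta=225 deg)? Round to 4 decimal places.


d = sqrt(r1^2 + r2^2 - 2*r1*r2*cos(t2-t1))
d = sqrt(23^2 + 25^2 - 2*23*25*cos(225-255)) = 12.5726

12.5726


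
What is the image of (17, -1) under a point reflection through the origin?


Reflection through origin: (x, y) -> (-x, -y)
(17, -1) -> (-17, 1)

(-17, 1)


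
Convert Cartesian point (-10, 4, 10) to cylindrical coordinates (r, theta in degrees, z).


r = sqrt((-10)^2 + 4^2) = 10.7703
theta = atan2(4, -10) = 158.1986 deg
z = 10

r = 10.7703, theta = 158.1986 deg, z = 10


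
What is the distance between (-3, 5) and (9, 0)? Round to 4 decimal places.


d = sqrt((9--3)^2 + (0-5)^2) = 13

13


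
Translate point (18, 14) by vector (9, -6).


Translation: (x+dx, y+dy) = (18+9, 14+-6) = (27, 8)

(27, 8)


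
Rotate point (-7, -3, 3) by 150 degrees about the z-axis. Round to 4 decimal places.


x' = -7*cos(150) - -3*sin(150) = 7.5622
y' = -7*sin(150) + -3*cos(150) = -0.9019
z' = 3

(7.5622, -0.9019, 3)


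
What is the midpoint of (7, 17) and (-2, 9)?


Midpoint = ((7+-2)/2, (17+9)/2) = (2.5, 13)

(2.5, 13)


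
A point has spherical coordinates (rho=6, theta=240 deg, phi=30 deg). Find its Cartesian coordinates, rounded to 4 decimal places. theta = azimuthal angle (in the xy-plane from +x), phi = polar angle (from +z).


x = 6 * sin(30) * cos(240) = -1.5
y = 6 * sin(30) * sin(240) = -2.5981
z = 6 * cos(30) = 5.1962

(-1.5, -2.5981, 5.1962)


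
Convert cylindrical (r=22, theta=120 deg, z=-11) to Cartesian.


x = 22 * cos(120) = -11
y = 22 * sin(120) = 19.0526
z = -11

(-11, 19.0526, -11)


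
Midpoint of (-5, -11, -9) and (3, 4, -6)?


Midpoint = ((-5+3)/2, (-11+4)/2, (-9+-6)/2) = (-1, -3.5, -7.5)

(-1, -3.5, -7.5)


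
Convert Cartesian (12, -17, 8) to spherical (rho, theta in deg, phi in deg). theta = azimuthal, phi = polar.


rho = sqrt(12^2 + (-17)^2 + 8^2) = 22.2935
theta = atan2(-17, 12) = 305.2176 deg
phi = acos(8/22.2935) = 68.9705 deg

rho = 22.2935, theta = 305.2176 deg, phi = 68.9705 deg


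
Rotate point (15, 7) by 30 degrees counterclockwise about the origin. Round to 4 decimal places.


x' = 15*cos(30) - 7*sin(30) = 9.4904
y' = 15*sin(30) + 7*cos(30) = 13.5622

(9.4904, 13.5622)


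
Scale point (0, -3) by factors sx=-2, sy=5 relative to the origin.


Scaling: (x*sx, y*sy) = (0*-2, -3*5) = (0, -15)

(0, -15)


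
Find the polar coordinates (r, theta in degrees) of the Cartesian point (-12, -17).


r = sqrt((-12)^2 + (-17)^2) = 20.8087
theta = atan2(-17, -12) = 234.7824 degrees

r = 20.8087, theta = 234.7824 degrees


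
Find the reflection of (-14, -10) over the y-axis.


Reflection across y-axis: (x, y) -> (-x, y)
(-14, -10) -> (14, -10)

(14, -10)


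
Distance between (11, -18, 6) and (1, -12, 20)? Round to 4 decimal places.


d = sqrt((1-11)^2 + (-12--18)^2 + (20-6)^2) = 18.2209

18.2209


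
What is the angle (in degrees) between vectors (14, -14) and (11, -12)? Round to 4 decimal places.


dot = 14*11 + -14*-12 = 322
|u| = 19.799, |v| = 16.2788
cos(angle) = 0.9991
angle = 2.4896 degrees

2.4896 degrees


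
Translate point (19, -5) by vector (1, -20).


Translation: (x+dx, y+dy) = (19+1, -5+-20) = (20, -25)

(20, -25)


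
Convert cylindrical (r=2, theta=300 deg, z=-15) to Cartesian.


x = 2 * cos(300) = 1
y = 2 * sin(300) = -1.7321
z = -15

(1, -1.7321, -15)


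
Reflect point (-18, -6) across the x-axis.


Reflection across x-axis: (x, y) -> (x, -y)
(-18, -6) -> (-18, 6)

(-18, 6)


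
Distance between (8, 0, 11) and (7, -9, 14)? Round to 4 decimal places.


d = sqrt((7-8)^2 + (-9-0)^2 + (14-11)^2) = 9.5394

9.5394


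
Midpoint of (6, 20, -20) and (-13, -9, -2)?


Midpoint = ((6+-13)/2, (20+-9)/2, (-20+-2)/2) = (-3.5, 5.5, -11)

(-3.5, 5.5, -11)


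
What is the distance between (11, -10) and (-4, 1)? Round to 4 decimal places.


d = sqrt((-4-11)^2 + (1--10)^2) = 18.6011

18.6011


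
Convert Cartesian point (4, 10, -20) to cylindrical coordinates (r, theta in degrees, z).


r = sqrt(4^2 + 10^2) = 10.7703
theta = atan2(10, 4) = 68.1986 deg
z = -20

r = 10.7703, theta = 68.1986 deg, z = -20


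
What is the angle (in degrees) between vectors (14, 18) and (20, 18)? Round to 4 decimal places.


dot = 14*20 + 18*18 = 604
|u| = 22.8035, |v| = 26.9072
cos(angle) = 0.9844
angle = 10.1378 degrees

10.1378 degrees


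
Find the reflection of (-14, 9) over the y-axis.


Reflection across y-axis: (x, y) -> (-x, y)
(-14, 9) -> (14, 9)

(14, 9)


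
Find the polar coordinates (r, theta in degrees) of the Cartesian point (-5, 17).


r = sqrt((-5)^2 + 17^2) = 17.72
theta = atan2(17, -5) = 106.3895 degrees

r = 17.72, theta = 106.3895 degrees


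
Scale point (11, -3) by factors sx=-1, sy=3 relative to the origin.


Scaling: (x*sx, y*sy) = (11*-1, -3*3) = (-11, -9)

(-11, -9)


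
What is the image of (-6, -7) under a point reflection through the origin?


Reflection through origin: (x, y) -> (-x, -y)
(-6, -7) -> (6, 7)

(6, 7)


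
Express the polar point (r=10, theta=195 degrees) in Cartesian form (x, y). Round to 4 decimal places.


x = 10 * cos(195) = -9.6593
y = 10 * sin(195) = -2.5882

(-9.6593, -2.5882)


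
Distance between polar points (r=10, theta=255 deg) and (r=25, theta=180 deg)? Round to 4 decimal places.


d = sqrt(r1^2 + r2^2 - 2*r1*r2*cos(t2-t1))
d = sqrt(10^2 + 25^2 - 2*10*25*cos(180-255)) = 24.4047

24.4047


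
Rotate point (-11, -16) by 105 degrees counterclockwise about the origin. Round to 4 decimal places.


x' = -11*cos(105) - -16*sin(105) = 18.3018
y' = -11*sin(105) + -16*cos(105) = -6.4841

(18.3018, -6.4841)


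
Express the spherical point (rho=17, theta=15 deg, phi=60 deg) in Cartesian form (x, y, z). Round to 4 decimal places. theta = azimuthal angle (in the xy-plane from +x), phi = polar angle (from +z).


x = 17 * sin(60) * cos(15) = 14.2208
y = 17 * sin(60) * sin(15) = 3.8104
z = 17 * cos(60) = 8.5

(14.2208, 3.8104, 8.5)


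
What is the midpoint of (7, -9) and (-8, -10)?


Midpoint = ((7+-8)/2, (-9+-10)/2) = (-0.5, -9.5)

(-0.5, -9.5)


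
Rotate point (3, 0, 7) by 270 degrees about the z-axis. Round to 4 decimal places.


x' = 3*cos(270) - 0*sin(270) = 0
y' = 3*sin(270) + 0*cos(270) = -3
z' = 7

(0, -3, 7)


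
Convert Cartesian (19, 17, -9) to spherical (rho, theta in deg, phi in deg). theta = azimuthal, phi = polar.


rho = sqrt(19^2 + 17^2 + (-9)^2) = 27.037
theta = atan2(17, 19) = 41.8202 deg
phi = acos(-9/27.037) = 109.4435 deg

rho = 27.037, theta = 41.8202 deg, phi = 109.4435 deg


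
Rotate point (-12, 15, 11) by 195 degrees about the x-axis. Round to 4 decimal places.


x' = -12
y' = 15*cos(195) - 11*sin(195) = -11.6419
z' = 15*sin(195) + 11*cos(195) = -14.5075

(-12, -11.6419, -14.5075)


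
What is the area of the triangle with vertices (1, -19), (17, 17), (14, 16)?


Area = |x1(y2-y3) + x2(y3-y1) + x3(y1-y2)| / 2
= |1*(17-16) + 17*(16--19) + 14*(-19-17)| / 2
= 46

46
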